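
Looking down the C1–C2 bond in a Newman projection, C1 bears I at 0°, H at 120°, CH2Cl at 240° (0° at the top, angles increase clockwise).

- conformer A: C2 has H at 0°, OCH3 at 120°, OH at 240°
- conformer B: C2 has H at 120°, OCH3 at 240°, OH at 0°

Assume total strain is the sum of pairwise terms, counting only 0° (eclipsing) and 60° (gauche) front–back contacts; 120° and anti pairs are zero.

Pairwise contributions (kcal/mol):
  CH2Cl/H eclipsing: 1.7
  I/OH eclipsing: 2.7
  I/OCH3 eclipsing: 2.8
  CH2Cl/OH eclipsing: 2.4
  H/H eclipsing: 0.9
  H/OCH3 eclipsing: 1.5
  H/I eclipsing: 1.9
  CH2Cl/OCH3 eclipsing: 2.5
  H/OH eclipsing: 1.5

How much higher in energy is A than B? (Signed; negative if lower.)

A (eclipsed): I(0°)/H(0°) eclipsed 1.9; H(120°)/OCH3(120°) eclipsed 1.5; CH2Cl(240°)/OH(240°) eclipsed 2.4 → 5.8 kcal/mol.
B (eclipsed): I(0°)/OH(0°) eclipsed 2.7; H(120°)/H(120°) eclipsed 0.9; CH2Cl(240°)/OCH3(240°) eclipsed 2.5 → 6.1 kcal/mol.
E(A) − E(B) = 5.8 − 6.1 = -0.3 kcal/mol.

-0.3 kcal/mol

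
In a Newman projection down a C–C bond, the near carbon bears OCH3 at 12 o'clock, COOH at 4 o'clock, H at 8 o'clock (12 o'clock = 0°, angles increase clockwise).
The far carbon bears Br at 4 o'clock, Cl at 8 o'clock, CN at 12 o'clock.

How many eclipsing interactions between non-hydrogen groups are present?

Non-H eclipsing pairs: OCH3(0°)/CN(0°); COOH(120°)/Br(120°) — 2 interactions.

2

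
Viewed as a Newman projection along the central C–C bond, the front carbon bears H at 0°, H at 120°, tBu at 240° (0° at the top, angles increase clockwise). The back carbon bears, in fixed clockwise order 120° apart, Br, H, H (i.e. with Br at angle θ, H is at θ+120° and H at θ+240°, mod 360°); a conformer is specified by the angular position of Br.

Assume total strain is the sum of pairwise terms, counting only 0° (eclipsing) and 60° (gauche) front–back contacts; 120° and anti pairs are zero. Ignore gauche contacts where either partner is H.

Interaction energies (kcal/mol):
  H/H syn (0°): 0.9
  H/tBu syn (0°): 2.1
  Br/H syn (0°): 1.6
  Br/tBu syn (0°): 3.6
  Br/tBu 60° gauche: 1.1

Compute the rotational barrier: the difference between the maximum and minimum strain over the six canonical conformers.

5.4 kcal/mol

Br at 0° (eclipsed): H–Br eclipsed, H–H eclipsed, tBu–H eclipsed; 1.6 + 0.9 + 2.1 = 4.6 kcal/mol.
Br at 60° (staggered): no non-H gauche contacts → 0.0 kcal/mol.
Br at 120° (eclipsed): H–H eclipsed, H–Br eclipsed, tBu–H eclipsed; 0.9 + 1.6 + 2.1 = 4.6 kcal/mol.
Br at 180° (staggered): tBu–Br gauche; 1.1 = 1.1 kcal/mol.
Br at 240° (eclipsed): H–H eclipsed, H–H eclipsed, tBu–Br eclipsed; 0.9 + 0.9 + 3.6 = 5.4 kcal/mol.
Br at 300° (staggered): tBu–Br gauche; 1.1 = 1.1 kcal/mol.
Max at 240° (5.4 kcal/mol), min at 60° (0.0 kcal/mol); barrier = 5.4 kcal/mol.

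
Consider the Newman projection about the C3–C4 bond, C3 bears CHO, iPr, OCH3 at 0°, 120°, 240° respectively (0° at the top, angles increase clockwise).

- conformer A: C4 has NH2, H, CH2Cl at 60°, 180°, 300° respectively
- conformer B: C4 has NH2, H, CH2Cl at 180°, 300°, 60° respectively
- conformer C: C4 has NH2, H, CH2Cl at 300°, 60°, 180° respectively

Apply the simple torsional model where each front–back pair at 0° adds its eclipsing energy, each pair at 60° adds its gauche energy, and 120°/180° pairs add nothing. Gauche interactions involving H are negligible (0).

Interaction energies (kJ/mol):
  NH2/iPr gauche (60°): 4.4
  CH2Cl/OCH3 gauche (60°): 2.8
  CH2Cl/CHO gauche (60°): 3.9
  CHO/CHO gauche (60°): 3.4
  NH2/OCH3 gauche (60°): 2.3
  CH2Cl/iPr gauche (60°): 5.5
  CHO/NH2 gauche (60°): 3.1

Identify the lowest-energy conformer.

A (staggered): CHO–NH2 gauche, CHO–CH2Cl gauche, iPr–NH2 gauche, OCH3–CH2Cl gauche; 3.1 + 3.9 + 4.4 + 2.8 = 14.2 kJ/mol.
B (staggered): CHO–CH2Cl gauche, iPr–NH2 gauche, iPr–CH2Cl gauche, OCH3–NH2 gauche; 3.9 + 4.4 + 5.5 + 2.3 = 16.1 kJ/mol.
C (staggered): CHO–NH2 gauche, iPr–CH2Cl gauche, OCH3–NH2 gauche, OCH3–CH2Cl gauche; 3.1 + 5.5 + 2.3 + 2.8 = 13.7 kJ/mol.
C has the lowest total (13.7 kJ/mol).

C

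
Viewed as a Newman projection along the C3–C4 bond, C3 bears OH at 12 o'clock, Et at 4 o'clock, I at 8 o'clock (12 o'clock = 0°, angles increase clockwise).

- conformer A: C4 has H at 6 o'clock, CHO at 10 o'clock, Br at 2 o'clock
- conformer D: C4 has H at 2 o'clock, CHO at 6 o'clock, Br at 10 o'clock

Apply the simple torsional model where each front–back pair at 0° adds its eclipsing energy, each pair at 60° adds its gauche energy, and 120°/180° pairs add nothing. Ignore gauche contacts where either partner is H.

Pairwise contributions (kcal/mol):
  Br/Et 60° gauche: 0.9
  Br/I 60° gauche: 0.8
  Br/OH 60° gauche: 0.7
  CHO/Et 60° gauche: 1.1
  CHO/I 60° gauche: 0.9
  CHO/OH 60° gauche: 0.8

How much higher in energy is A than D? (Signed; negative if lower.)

-0.2 kcal/mol

A is staggered. OH at 0° is gauche with CHO at 300° (0.8); OH at 0° is gauche with Br at 60° (0.7); Et at 120° is gauche with Br at 60° (0.9); I at 240° is gauche with CHO at 300° (0.9). Total 3.3 kcal/mol.
D is staggered. OH at 0° is gauche with Br at 300° (0.7); Et at 120° is gauche with CHO at 180° (1.1); I at 240° is gauche with CHO at 180° (0.9); I at 240° is gauche with Br at 300° (0.8). Total 3.5 kcal/mol.
E(A) − E(D) = 3.3 − 3.5 = -0.2 kcal/mol.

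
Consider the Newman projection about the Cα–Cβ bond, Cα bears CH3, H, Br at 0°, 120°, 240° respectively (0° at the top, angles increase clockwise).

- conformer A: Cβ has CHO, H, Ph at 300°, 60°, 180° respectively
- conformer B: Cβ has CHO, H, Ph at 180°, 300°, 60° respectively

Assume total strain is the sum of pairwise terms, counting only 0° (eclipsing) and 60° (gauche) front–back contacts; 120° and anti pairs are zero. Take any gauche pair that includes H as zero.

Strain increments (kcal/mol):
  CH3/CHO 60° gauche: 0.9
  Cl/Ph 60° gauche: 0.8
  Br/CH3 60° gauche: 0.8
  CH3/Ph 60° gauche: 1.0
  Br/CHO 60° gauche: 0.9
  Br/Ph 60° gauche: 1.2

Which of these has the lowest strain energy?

B

A (staggered): CH3(0°)/CHO(300°) gauche 0.9; Br(240°)/CHO(300°) gauche 0.9; Br(240°)/Ph(180°) gauche 1.2 → 3.0 kcal/mol.
B (staggered): CH3(0°)/Ph(60°) gauche 1.0; Br(240°)/CHO(180°) gauche 0.9 → 1.9 kcal/mol.
B has the lowest total (1.9 kcal/mol).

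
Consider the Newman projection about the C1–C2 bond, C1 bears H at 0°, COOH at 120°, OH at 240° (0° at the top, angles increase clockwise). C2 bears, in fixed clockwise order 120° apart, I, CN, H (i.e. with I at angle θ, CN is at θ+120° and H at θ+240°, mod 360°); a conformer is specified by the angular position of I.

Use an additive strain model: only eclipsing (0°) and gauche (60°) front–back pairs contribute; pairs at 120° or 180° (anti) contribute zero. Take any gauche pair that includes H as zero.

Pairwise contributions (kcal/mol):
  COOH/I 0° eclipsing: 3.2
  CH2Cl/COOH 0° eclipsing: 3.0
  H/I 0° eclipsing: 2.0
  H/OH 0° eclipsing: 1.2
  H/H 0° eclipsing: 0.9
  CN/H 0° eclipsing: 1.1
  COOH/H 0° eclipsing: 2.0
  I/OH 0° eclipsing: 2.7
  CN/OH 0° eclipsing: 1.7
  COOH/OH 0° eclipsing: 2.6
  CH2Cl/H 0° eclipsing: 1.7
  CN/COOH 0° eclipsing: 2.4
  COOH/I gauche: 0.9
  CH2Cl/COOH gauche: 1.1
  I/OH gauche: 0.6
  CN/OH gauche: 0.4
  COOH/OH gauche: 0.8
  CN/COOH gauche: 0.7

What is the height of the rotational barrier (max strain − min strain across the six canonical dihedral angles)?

4.5 kcal/mol

I at 0° is eclipsed. H at 0° is eclipsed with I at 0° (2.0); COOH at 120° is eclipsed with CN at 120° (2.4); OH at 240° is eclipsed with H at 240° (1.2). Total 5.6 kcal/mol.
I at 60° is staggered. COOH at 120° is gauche with I at 60° (0.9); COOH at 120° is gauche with CN at 180° (0.7); OH at 240° is gauche with CN at 180° (0.4). Total 2.0 kcal/mol.
I at 120° is eclipsed. H at 0° is eclipsed with H at 0° (0.9); COOH at 120° is eclipsed with I at 120° (3.2); OH at 240° is eclipsed with CN at 240° (1.7). Total 5.8 kcal/mol.
I at 180° is staggered. COOH at 120° is gauche with I at 180° (0.9); OH at 240° is gauche with I at 180° (0.6); OH at 240° is gauche with CN at 300° (0.4). Total 1.9 kcal/mol.
I at 240° is eclipsed. H at 0° is eclipsed with CN at 0° (1.1); COOH at 120° is eclipsed with H at 120° (2.0); OH at 240° is eclipsed with I at 240° (2.7). Total 5.8 kcal/mol.
I at 300° is staggered. COOH at 120° is gauche with CN at 60° (0.7); OH at 240° is gauche with I at 300° (0.6). Total 1.3 kcal/mol.
Max at 120° (5.8 kcal/mol), min at 300° (1.3 kcal/mol); barrier = 4.5 kcal/mol.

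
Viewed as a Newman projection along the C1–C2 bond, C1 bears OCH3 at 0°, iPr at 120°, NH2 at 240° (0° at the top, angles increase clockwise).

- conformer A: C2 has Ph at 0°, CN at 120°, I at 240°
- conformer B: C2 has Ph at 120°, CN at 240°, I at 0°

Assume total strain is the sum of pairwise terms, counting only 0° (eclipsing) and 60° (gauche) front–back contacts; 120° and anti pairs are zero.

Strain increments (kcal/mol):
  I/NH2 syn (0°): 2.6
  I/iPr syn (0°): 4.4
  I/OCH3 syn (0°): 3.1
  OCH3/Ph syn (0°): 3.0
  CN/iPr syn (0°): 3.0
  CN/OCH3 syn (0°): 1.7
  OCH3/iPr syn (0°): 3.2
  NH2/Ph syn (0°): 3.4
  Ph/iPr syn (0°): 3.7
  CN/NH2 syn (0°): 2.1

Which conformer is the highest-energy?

B

A (eclipsed): OCH3(0°)/Ph(0°) eclipsed 3.0; iPr(120°)/CN(120°) eclipsed 3.0; NH2(240°)/I(240°) eclipsed 2.6 → 8.6 kcal/mol.
B (eclipsed): OCH3(0°)/I(0°) eclipsed 3.1; iPr(120°)/Ph(120°) eclipsed 3.7; NH2(240°)/CN(240°) eclipsed 2.1 → 8.9 kcal/mol.
B has the highest total (8.9 kcal/mol).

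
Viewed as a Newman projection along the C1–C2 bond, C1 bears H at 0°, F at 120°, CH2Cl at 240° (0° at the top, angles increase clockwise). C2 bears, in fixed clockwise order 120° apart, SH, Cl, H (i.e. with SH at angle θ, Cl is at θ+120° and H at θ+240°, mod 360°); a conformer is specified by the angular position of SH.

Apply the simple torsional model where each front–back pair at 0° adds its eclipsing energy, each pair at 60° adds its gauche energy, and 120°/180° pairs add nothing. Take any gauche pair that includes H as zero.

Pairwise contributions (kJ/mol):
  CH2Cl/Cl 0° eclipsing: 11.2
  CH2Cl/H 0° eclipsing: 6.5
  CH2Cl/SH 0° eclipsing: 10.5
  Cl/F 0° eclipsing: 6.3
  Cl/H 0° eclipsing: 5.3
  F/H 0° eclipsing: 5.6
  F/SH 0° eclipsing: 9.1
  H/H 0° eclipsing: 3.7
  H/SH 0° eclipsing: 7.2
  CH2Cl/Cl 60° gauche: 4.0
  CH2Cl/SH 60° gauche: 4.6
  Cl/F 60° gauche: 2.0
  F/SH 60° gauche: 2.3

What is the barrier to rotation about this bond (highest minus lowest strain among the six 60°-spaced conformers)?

17.4 kJ/mol

SH at 0° is eclipsed. H at 0° is eclipsed with SH at 0° (7.2); F at 120° is eclipsed with Cl at 120° (6.3); CH2Cl at 240° is eclipsed with H at 240° (6.5). Total 20.0 kJ/mol.
SH at 60° is staggered. F at 120° is gauche with SH at 60° (2.3); F at 120° is gauche with Cl at 180° (2.0); CH2Cl at 240° is gauche with Cl at 180° (4.0). Total 8.3 kJ/mol.
SH at 120° is eclipsed. H at 0° is eclipsed with H at 0° (3.7); F at 120° is eclipsed with SH at 120° (9.1); CH2Cl at 240° is eclipsed with Cl at 240° (11.2). Total 24.0 kJ/mol.
SH at 180° is staggered. F at 120° is gauche with SH at 180° (2.3); CH2Cl at 240° is gauche with SH at 180° (4.6); CH2Cl at 240° is gauche with Cl at 300° (4.0). Total 10.9 kJ/mol.
SH at 240° is eclipsed. H at 0° is eclipsed with Cl at 0° (5.3); F at 120° is eclipsed with H at 120° (5.6); CH2Cl at 240° is eclipsed with SH at 240° (10.5). Total 21.4 kJ/mol.
SH at 300° is staggered. F at 120° is gauche with Cl at 60° (2.0); CH2Cl at 240° is gauche with SH at 300° (4.6). Total 6.6 kJ/mol.
Max at 120° (24.0 kJ/mol), min at 300° (6.6 kJ/mol); barrier = 17.4 kJ/mol.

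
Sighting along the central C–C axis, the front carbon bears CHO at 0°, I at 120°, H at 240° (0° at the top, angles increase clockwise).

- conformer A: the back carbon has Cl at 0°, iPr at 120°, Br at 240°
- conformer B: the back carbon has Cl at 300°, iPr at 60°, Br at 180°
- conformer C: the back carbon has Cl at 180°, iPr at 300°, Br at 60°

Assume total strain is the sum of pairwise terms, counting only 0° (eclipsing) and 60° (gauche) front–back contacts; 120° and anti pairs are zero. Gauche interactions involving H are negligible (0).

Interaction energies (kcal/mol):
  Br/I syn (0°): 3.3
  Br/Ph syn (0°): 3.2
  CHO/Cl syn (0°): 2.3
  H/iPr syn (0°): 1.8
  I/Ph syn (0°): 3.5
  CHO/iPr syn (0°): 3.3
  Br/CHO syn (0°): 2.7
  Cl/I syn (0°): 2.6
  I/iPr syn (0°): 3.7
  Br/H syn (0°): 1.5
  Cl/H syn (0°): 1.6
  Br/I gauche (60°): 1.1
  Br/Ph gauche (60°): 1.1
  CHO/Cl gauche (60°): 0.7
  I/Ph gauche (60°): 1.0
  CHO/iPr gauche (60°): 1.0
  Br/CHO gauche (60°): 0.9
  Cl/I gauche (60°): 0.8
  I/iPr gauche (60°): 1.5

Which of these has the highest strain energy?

A

A is eclipsed. CHO at 0° is eclipsed with Cl at 0° (2.3); I at 120° is eclipsed with iPr at 120° (3.7); H at 240° is eclipsed with Br at 240° (1.5). Total 7.5 kcal/mol.
B is staggered. CHO at 0° is gauche with Cl at 300° (0.7); CHO at 0° is gauche with iPr at 60° (1.0); I at 120° is gauche with iPr at 60° (1.5); I at 120° is gauche with Br at 180° (1.1). Total 4.3 kcal/mol.
C is staggered. CHO at 0° is gauche with iPr at 300° (1.0); CHO at 0° is gauche with Br at 60° (0.9); I at 120° is gauche with Cl at 180° (0.8); I at 120° is gauche with Br at 60° (1.1). Total 3.8 kcal/mol.
A has the highest total (7.5 kcal/mol).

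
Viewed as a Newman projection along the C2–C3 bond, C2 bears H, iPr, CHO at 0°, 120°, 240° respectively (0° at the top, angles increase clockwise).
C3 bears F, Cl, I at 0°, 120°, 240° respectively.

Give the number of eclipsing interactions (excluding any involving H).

Non-H eclipsing pairs: iPr(120°)/Cl(120°); CHO(240°)/I(240°) — 2 interactions.

2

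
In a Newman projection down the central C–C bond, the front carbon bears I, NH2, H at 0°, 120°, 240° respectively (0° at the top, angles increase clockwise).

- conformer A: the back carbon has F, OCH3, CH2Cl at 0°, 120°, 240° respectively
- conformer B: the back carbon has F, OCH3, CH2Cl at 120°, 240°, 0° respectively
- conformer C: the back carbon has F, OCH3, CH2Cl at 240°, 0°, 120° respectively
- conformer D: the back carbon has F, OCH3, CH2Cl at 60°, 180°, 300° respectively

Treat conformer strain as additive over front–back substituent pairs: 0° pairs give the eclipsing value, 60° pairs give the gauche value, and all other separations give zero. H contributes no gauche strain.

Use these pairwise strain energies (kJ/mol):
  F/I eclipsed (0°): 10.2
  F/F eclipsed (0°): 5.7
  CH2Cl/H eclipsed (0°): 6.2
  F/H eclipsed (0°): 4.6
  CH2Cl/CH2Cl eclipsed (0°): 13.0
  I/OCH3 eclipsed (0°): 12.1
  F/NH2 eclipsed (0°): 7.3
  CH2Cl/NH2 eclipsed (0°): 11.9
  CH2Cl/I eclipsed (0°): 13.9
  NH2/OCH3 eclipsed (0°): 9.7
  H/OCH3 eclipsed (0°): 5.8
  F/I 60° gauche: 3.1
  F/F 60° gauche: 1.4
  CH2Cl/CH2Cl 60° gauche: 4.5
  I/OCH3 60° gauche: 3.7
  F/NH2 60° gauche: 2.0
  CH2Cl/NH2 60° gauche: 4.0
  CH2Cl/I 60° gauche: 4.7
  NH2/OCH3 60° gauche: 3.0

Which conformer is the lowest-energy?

A (eclipsed): I(0°)/F(0°) eclipsed 10.2; NH2(120°)/OCH3(120°) eclipsed 9.7; H(240°)/CH2Cl(240°) eclipsed 6.2 → 26.1 kJ/mol.
B (eclipsed): I(0°)/CH2Cl(0°) eclipsed 13.9; NH2(120°)/F(120°) eclipsed 7.3; H(240°)/OCH3(240°) eclipsed 5.8 → 27.0 kJ/mol.
C (eclipsed): I(0°)/OCH3(0°) eclipsed 12.1; NH2(120°)/CH2Cl(120°) eclipsed 11.9; H(240°)/F(240°) eclipsed 4.6 → 28.6 kJ/mol.
D (staggered): I(0°)/F(60°) gauche 3.1; I(0°)/CH2Cl(300°) gauche 4.7; NH2(120°)/F(60°) gauche 2.0; NH2(120°)/OCH3(180°) gauche 3.0 → 12.8 kJ/mol.
D has the lowest total (12.8 kJ/mol).

D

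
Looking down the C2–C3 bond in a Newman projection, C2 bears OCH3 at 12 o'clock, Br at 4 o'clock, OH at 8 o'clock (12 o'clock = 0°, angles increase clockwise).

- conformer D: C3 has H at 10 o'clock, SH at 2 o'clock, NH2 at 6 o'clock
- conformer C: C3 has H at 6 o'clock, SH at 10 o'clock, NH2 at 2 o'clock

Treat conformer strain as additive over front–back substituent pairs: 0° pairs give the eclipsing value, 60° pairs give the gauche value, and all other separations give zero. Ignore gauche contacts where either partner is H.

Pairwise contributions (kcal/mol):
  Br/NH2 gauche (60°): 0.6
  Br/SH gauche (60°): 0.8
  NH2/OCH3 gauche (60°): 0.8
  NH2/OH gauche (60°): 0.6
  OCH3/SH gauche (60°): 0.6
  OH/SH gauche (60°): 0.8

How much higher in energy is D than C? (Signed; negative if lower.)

D (staggered): OCH3(0°)/SH(60°) gauche 0.6; Br(120°)/SH(60°) gauche 0.8; Br(120°)/NH2(180°) gauche 0.6; OH(240°)/NH2(180°) gauche 0.6 → 2.6 kcal/mol.
C (staggered): OCH3(0°)/SH(300°) gauche 0.6; OCH3(0°)/NH2(60°) gauche 0.8; Br(120°)/NH2(60°) gauche 0.6; OH(240°)/SH(300°) gauche 0.8 → 2.8 kcal/mol.
E(D) − E(C) = 2.6 − 2.8 = -0.2 kcal/mol.

-0.2 kcal/mol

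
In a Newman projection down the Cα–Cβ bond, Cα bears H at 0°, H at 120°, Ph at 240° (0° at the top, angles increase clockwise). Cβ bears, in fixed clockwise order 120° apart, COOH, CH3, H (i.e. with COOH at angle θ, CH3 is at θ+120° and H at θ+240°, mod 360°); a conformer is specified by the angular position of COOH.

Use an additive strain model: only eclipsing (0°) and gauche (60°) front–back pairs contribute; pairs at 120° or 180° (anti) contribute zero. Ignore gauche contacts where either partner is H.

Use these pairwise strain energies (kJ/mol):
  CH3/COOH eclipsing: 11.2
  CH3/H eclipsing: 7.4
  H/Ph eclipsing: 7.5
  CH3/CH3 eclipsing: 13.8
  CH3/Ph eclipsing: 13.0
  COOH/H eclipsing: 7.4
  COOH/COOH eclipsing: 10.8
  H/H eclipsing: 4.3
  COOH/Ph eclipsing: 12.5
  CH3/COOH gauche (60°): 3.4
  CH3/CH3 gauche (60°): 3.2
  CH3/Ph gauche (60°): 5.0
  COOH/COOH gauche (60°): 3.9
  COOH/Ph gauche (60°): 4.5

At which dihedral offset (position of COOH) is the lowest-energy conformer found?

COOH at 0° is eclipsed. H at 0° is eclipsed with COOH at 0° (7.4); H at 120° is eclipsed with CH3 at 120° (7.4); Ph at 240° is eclipsed with H at 240° (7.5). Total 22.3 kJ/mol.
COOH at 60° is staggered. Ph at 240° is gauche with CH3 at 180° (5.0). Total 5.0 kJ/mol.
COOH at 120° is eclipsed. H at 0° is eclipsed with H at 0° (4.3); H at 120° is eclipsed with COOH at 120° (7.4); Ph at 240° is eclipsed with CH3 at 240° (13.0). Total 24.7 kJ/mol.
COOH at 180° is staggered. Ph at 240° is gauche with COOH at 180° (4.5); Ph at 240° is gauche with CH3 at 300° (5.0). Total 9.5 kJ/mol.
COOH at 240° is eclipsed. H at 0° is eclipsed with CH3 at 0° (7.4); H at 120° is eclipsed with H at 120° (4.3); Ph at 240° is eclipsed with COOH at 240° (12.5). Total 24.2 kJ/mol.
COOH at 300° is staggered. Ph at 240° is gauche with COOH at 300° (4.5). Total 4.5 kJ/mol.
The minimum (4.5 kJ/mol) occurs with COOH at 300°.

300°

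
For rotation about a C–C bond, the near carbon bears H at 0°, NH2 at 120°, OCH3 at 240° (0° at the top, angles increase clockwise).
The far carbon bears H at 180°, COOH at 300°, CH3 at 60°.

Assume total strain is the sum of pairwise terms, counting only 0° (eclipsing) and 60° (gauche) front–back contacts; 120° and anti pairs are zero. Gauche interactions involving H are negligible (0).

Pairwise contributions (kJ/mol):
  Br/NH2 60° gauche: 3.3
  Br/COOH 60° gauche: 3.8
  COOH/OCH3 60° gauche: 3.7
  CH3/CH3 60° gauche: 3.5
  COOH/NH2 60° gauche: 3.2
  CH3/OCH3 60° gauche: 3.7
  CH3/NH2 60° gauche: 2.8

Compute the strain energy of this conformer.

This conformer (staggered): NH2–CH3 gauche, OCH3–COOH gauche; 2.8 + 3.7 = 6.5 kJ/mol.

6.5 kJ/mol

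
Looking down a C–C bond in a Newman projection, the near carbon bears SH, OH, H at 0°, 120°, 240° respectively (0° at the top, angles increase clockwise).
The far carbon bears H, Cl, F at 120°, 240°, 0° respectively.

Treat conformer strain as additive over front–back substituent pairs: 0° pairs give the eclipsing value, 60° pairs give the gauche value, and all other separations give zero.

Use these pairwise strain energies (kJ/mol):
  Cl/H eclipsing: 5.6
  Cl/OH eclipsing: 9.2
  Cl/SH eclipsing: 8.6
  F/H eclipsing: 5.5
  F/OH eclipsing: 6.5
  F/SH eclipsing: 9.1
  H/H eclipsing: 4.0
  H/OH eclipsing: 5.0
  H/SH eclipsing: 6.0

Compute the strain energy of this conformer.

This conformer is eclipsed. SH at 0° is eclipsed with F at 0° (9.1); OH at 120° is eclipsed with H at 120° (5.0); H at 240° is eclipsed with Cl at 240° (5.6). Total 19.7 kJ/mol.

19.7 kJ/mol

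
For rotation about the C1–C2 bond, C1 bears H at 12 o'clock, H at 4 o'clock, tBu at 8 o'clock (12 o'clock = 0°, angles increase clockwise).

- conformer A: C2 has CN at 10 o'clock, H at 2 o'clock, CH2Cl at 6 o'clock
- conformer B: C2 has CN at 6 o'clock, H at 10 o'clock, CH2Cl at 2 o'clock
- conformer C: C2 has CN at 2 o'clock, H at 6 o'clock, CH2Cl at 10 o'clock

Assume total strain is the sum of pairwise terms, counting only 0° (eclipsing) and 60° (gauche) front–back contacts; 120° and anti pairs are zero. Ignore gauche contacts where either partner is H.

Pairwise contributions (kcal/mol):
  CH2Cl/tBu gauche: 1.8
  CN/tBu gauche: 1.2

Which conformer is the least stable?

A

A is staggered. tBu at 240° is gauche with CN at 300° (1.2); tBu at 240° is gauche with CH2Cl at 180° (1.8). Total 3.0 kcal/mol.
B is staggered. tBu at 240° is gauche with CN at 180° (1.2). Total 1.2 kcal/mol.
C is staggered. tBu at 240° is gauche with CH2Cl at 300° (1.8). Total 1.8 kcal/mol.
A has the highest total (3.0 kcal/mol).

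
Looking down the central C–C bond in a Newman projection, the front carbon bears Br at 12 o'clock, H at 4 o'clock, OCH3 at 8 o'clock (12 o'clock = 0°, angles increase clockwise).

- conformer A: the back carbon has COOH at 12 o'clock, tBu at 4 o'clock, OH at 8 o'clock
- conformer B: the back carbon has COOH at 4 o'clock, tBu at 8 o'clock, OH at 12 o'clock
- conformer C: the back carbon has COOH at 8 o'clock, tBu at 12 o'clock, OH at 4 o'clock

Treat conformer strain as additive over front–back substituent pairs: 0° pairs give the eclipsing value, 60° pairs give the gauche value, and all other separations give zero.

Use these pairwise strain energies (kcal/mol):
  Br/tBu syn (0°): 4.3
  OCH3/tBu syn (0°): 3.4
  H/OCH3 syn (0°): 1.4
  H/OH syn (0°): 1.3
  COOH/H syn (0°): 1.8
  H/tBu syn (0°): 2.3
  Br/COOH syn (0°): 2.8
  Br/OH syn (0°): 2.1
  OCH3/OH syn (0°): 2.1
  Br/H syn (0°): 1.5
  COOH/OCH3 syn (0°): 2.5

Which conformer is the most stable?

A is eclipsed. Br at 0° is eclipsed with COOH at 0° (2.8); H at 120° is eclipsed with tBu at 120° (2.3); OCH3 at 240° is eclipsed with OH at 240° (2.1). Total 7.2 kcal/mol.
B is eclipsed. Br at 0° is eclipsed with OH at 0° (2.1); H at 120° is eclipsed with COOH at 120° (1.8); OCH3 at 240° is eclipsed with tBu at 240° (3.4). Total 7.3 kcal/mol.
C is eclipsed. Br at 0° is eclipsed with tBu at 0° (4.3); H at 120° is eclipsed with OH at 120° (1.3); OCH3 at 240° is eclipsed with COOH at 240° (2.5). Total 8.1 kcal/mol.
A has the lowest total (7.2 kcal/mol).

A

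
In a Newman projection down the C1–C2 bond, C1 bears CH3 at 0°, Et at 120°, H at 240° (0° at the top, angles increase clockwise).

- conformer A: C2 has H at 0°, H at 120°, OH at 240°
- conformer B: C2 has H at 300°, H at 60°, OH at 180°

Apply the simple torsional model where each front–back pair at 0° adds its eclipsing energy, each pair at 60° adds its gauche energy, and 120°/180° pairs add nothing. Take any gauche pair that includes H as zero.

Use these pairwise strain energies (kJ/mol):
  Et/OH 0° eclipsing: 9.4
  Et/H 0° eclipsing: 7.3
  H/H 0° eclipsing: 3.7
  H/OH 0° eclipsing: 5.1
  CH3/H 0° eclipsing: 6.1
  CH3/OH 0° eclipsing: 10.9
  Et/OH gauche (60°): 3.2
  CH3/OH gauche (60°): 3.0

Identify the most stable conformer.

A (eclipsed): CH3(0°)/H(0°) eclipsed 6.1; Et(120°)/H(120°) eclipsed 7.3; H(240°)/OH(240°) eclipsed 5.1 → 18.5 kJ/mol.
B (staggered): Et(120°)/OH(180°) gauche 3.2 → 3.2 kJ/mol.
B has the lowest total (3.2 kJ/mol).

B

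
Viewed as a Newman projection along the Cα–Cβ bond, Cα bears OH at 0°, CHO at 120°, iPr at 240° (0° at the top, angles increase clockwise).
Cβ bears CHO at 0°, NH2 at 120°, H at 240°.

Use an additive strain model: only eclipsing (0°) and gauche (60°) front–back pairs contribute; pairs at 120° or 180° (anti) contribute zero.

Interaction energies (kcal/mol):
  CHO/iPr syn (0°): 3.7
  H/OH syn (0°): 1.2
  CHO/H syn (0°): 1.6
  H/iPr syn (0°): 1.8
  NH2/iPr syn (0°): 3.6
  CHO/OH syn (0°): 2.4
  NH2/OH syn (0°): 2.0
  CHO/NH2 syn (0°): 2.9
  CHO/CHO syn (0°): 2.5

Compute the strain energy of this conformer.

7.1 kcal/mol

This conformer (eclipsed): OH(0°)/CHO(0°) eclipsed 2.4; CHO(120°)/NH2(120°) eclipsed 2.9; iPr(240°)/H(240°) eclipsed 1.8 → 7.1 kcal/mol.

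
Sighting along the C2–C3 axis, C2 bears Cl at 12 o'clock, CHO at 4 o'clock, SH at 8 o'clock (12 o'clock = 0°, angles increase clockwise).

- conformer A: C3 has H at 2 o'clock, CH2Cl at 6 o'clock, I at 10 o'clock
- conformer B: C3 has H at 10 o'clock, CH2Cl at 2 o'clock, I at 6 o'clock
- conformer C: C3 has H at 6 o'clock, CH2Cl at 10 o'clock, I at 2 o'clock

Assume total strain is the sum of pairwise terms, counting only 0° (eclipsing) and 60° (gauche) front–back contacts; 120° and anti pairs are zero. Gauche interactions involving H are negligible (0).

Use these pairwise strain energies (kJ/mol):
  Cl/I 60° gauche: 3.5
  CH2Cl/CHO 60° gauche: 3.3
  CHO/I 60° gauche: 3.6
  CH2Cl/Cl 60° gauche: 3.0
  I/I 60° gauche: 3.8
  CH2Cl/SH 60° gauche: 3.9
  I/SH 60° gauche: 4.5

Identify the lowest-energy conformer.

A is staggered. Cl at 0° is gauche with I at 300° (3.5); CHO at 120° is gauche with CH2Cl at 180° (3.3); SH at 240° is gauche with CH2Cl at 180° (3.9); SH at 240° is gauche with I at 300° (4.5). Total 15.2 kJ/mol.
B is staggered. Cl at 0° is gauche with CH2Cl at 60° (3.0); CHO at 120° is gauche with CH2Cl at 60° (3.3); CHO at 120° is gauche with I at 180° (3.6); SH at 240° is gauche with I at 180° (4.5). Total 14.4 kJ/mol.
C is staggered. Cl at 0° is gauche with CH2Cl at 300° (3.0); Cl at 0° is gauche with I at 60° (3.5); CHO at 120° is gauche with I at 60° (3.6); SH at 240° is gauche with CH2Cl at 300° (3.9). Total 14.0 kJ/mol.
C has the lowest total (14.0 kJ/mol).

C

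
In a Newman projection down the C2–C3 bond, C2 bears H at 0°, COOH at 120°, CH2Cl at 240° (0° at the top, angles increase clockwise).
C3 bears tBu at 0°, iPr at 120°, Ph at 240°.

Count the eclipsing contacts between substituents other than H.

2

Non-H eclipsing pairs: COOH(120°)/iPr(120°); CH2Cl(240°)/Ph(240°) — 2 interactions.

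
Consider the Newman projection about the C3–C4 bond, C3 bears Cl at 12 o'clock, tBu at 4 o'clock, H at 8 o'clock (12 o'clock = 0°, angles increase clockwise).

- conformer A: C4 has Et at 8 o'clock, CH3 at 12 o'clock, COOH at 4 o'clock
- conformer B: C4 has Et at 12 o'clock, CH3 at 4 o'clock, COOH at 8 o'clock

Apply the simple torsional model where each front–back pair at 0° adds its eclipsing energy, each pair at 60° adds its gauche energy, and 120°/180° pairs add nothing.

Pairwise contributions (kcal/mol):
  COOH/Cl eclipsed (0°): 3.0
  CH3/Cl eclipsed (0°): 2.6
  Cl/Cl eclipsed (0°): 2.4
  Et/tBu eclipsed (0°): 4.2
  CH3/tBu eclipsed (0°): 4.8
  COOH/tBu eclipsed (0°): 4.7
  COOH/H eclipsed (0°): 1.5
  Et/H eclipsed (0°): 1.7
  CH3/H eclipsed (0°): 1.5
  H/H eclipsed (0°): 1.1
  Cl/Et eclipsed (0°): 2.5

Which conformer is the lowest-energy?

B

A is eclipsed. Cl at 0° is eclipsed with CH3 at 0° (2.6); tBu at 120° is eclipsed with COOH at 120° (4.7); H at 240° is eclipsed with Et at 240° (1.7). Total 9.0 kcal/mol.
B is eclipsed. Cl at 0° is eclipsed with Et at 0° (2.5); tBu at 120° is eclipsed with CH3 at 120° (4.8); H at 240° is eclipsed with COOH at 240° (1.5). Total 8.8 kcal/mol.
B has the lowest total (8.8 kcal/mol).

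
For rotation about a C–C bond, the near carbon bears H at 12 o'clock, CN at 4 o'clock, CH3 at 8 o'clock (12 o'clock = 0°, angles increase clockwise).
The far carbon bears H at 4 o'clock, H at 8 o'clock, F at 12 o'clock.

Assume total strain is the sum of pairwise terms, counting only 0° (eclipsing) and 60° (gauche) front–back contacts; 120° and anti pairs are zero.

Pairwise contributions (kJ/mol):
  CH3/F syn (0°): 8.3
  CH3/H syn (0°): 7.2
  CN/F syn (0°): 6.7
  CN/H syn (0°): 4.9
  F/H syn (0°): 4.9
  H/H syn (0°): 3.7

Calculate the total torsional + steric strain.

17.0 kJ/mol

This conformer is eclipsed. H at 0° is eclipsed with F at 0° (4.9); CN at 120° is eclipsed with H at 120° (4.9); CH3 at 240° is eclipsed with H at 240° (7.2). Total 17.0 kJ/mol.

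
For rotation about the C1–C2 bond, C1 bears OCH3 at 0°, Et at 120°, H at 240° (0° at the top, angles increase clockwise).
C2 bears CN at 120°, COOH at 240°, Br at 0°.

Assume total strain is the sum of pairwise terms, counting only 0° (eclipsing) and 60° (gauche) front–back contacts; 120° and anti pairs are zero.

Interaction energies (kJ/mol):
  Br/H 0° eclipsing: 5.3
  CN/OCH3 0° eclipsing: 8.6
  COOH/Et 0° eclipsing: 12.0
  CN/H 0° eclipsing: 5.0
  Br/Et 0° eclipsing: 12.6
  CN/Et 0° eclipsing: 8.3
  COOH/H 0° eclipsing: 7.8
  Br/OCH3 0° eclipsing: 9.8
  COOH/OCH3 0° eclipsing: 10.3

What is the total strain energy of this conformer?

This conformer (eclipsed): OCH3(0°)/Br(0°) eclipsed 9.8; Et(120°)/CN(120°) eclipsed 8.3; H(240°)/COOH(240°) eclipsed 7.8 → 25.9 kJ/mol.

25.9 kJ/mol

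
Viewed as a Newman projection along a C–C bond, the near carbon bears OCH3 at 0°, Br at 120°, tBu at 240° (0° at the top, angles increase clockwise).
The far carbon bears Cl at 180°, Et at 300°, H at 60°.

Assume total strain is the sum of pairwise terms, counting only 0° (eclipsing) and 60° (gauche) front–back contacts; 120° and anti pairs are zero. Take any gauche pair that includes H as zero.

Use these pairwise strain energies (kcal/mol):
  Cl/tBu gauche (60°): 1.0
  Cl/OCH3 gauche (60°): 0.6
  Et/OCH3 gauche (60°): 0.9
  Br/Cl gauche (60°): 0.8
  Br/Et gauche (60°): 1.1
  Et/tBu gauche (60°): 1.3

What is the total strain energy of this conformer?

This conformer (staggered): OCH3–Et gauche, Br–Cl gauche, tBu–Cl gauche, tBu–Et gauche; 0.9 + 0.8 + 1.0 + 1.3 = 4.0 kcal/mol.

4.0 kcal/mol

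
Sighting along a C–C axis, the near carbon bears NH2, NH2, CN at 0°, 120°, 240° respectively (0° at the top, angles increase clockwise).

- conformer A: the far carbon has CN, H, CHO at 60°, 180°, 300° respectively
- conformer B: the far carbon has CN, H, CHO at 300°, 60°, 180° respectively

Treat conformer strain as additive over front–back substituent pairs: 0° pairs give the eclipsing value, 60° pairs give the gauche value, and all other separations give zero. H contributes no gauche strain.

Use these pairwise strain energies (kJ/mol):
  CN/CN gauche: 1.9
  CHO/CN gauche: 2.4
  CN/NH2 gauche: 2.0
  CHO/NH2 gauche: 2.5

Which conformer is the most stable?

A (staggered): NH2–CN gauche, NH2–CHO gauche, NH2–CN gauche, CN–CHO gauche; 2.0 + 2.5 + 2.0 + 2.4 = 8.9 kJ/mol.
B (staggered): NH2–CN gauche, NH2–CHO gauche, CN–CN gauche, CN–CHO gauche; 2.0 + 2.5 + 1.9 + 2.4 = 8.8 kJ/mol.
B has the lowest total (8.8 kJ/mol).

B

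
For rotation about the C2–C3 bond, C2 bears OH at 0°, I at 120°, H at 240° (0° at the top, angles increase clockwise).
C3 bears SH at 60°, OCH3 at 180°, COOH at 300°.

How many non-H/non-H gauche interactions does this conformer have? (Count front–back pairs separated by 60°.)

Non-H gauche pairs: OH(0°)/SH(60°); OH(0°)/COOH(300°); I(120°)/SH(60°); I(120°)/OCH3(180°) — 4 interactions.

4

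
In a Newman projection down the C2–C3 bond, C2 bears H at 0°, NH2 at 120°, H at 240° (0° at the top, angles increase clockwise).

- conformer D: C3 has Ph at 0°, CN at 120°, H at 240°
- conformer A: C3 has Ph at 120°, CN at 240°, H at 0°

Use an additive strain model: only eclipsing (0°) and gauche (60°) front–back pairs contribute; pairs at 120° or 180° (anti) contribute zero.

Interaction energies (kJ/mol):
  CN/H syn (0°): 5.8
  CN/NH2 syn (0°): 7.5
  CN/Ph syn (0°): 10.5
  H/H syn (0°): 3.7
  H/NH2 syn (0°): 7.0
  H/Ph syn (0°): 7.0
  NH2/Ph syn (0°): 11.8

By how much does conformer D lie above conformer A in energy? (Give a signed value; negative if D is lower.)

-3.1 kJ/mol

D (eclipsed): H–Ph eclipsed, NH2–CN eclipsed, H–H eclipsed; 7.0 + 7.5 + 3.7 = 18.2 kJ/mol.
A (eclipsed): H–H eclipsed, NH2–Ph eclipsed, H–CN eclipsed; 3.7 + 11.8 + 5.8 = 21.3 kJ/mol.
E(D) − E(A) = 18.2 − 21.3 = -3.1 kJ/mol.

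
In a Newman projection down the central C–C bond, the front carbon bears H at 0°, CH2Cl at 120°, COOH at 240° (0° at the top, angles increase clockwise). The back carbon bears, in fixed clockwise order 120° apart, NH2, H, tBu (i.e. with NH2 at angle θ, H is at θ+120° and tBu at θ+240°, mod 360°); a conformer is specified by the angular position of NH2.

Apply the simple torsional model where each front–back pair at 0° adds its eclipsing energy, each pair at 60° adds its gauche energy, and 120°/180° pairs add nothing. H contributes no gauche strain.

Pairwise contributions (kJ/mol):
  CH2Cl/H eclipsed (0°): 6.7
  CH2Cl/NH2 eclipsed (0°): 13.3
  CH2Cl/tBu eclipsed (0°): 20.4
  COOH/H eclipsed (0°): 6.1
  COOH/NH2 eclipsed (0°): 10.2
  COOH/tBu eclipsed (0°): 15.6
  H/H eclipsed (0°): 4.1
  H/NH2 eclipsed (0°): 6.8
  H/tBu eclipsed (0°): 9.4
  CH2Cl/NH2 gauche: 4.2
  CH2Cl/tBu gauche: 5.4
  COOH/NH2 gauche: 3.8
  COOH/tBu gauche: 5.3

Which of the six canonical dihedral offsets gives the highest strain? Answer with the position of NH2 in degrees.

240°

NH2 at 0° (eclipsed): H(0°)/NH2(0°) eclipsed 6.8; CH2Cl(120°)/H(120°) eclipsed 6.7; COOH(240°)/tBu(240°) eclipsed 15.6 → 29.1 kJ/mol.
NH2 at 60° (staggered): CH2Cl(120°)/NH2(60°) gauche 4.2; COOH(240°)/tBu(300°) gauche 5.3 → 9.5 kJ/mol.
NH2 at 120° (eclipsed): H(0°)/tBu(0°) eclipsed 9.4; CH2Cl(120°)/NH2(120°) eclipsed 13.3; COOH(240°)/H(240°) eclipsed 6.1 → 28.8 kJ/mol.
NH2 at 180° (staggered): CH2Cl(120°)/NH2(180°) gauche 4.2; CH2Cl(120°)/tBu(60°) gauche 5.4; COOH(240°)/NH2(180°) gauche 3.8 → 13.4 kJ/mol.
NH2 at 240° (eclipsed): H(0°)/H(0°) eclipsed 4.1; CH2Cl(120°)/tBu(120°) eclipsed 20.4; COOH(240°)/NH2(240°) eclipsed 10.2 → 34.7 kJ/mol.
NH2 at 300° (staggered): CH2Cl(120°)/tBu(180°) gauche 5.4; COOH(240°)/NH2(300°) gauche 3.8; COOH(240°)/tBu(180°) gauche 5.3 → 14.5 kJ/mol.
The maximum (34.7 kJ/mol) occurs with NH2 at 240°.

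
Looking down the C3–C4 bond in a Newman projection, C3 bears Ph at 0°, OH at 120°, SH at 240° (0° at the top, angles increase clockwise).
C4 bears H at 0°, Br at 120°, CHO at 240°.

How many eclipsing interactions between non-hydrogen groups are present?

2

Non-H eclipsing pairs: OH(120°)/Br(120°); SH(240°)/CHO(240°) — 2 interactions.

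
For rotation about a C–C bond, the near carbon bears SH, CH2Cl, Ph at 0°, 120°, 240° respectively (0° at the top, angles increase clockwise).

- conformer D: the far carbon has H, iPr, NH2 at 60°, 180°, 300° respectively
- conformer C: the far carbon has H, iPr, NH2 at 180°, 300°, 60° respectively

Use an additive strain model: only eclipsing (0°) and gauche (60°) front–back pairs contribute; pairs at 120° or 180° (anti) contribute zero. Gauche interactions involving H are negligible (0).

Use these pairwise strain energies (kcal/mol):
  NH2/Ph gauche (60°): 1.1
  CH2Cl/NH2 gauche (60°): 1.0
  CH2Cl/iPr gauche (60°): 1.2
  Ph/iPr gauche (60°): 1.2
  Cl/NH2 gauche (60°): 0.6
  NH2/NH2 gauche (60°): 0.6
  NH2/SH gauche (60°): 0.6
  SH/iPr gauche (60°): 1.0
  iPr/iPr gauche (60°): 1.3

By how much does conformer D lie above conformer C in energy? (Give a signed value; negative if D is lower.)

+0.3 kcal/mol

D (staggered): SH–NH2 gauche, CH2Cl–iPr gauche, Ph–iPr gauche, Ph–NH2 gauche; 0.6 + 1.2 + 1.2 + 1.1 = 4.1 kcal/mol.
C (staggered): SH–iPr gauche, SH–NH2 gauche, CH2Cl–NH2 gauche, Ph–iPr gauche; 1.0 + 0.6 + 1.0 + 1.2 = 3.8 kcal/mol.
E(D) − E(C) = 4.1 − 3.8 = +0.3 kcal/mol.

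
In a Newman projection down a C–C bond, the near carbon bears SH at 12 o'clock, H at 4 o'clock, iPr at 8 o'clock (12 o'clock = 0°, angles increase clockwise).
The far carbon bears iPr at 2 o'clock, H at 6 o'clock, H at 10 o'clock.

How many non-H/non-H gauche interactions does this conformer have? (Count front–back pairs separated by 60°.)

1

Non-H gauche pairs: SH(0°)/iPr(60°) — 1 interaction.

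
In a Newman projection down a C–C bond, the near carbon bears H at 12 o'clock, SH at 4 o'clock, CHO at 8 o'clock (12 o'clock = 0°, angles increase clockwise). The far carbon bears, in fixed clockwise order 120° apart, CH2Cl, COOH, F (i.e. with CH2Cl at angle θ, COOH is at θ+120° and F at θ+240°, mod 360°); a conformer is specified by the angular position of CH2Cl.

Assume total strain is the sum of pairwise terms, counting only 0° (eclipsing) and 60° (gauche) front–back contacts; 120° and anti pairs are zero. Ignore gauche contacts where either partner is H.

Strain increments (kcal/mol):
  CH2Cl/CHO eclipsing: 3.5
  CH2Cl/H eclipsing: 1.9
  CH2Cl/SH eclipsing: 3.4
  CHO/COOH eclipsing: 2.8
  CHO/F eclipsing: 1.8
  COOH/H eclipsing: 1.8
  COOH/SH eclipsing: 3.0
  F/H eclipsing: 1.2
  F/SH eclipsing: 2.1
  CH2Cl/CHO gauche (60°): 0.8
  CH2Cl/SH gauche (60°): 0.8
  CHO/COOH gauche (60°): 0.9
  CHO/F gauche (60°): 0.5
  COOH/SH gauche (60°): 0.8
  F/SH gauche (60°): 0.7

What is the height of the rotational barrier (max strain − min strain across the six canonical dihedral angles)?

4.6 kcal/mol

CH2Cl at 0° (eclipsed): H(0°)/CH2Cl(0°) eclipsed 1.9; SH(120°)/COOH(120°) eclipsed 3.0; CHO(240°)/F(240°) eclipsed 1.8 → 6.7 kcal/mol.
CH2Cl at 60° (staggered): SH(120°)/CH2Cl(60°) gauche 0.8; SH(120°)/COOH(180°) gauche 0.8; CHO(240°)/COOH(180°) gauche 0.9; CHO(240°)/F(300°) gauche 0.5 → 3.0 kcal/mol.
CH2Cl at 120° (eclipsed): H(0°)/F(0°) eclipsed 1.2; SH(120°)/CH2Cl(120°) eclipsed 3.4; CHO(240°)/COOH(240°) eclipsed 2.8 → 7.4 kcal/mol.
CH2Cl at 180° (staggered): SH(120°)/CH2Cl(180°) gauche 0.8; SH(120°)/F(60°) gauche 0.7; CHO(240°)/CH2Cl(180°) gauche 0.8; CHO(240°)/COOH(300°) gauche 0.9 → 3.2 kcal/mol.
CH2Cl at 240° (eclipsed): H(0°)/COOH(0°) eclipsed 1.8; SH(120°)/F(120°) eclipsed 2.1; CHO(240°)/CH2Cl(240°) eclipsed 3.5 → 7.4 kcal/mol.
CH2Cl at 300° (staggered): SH(120°)/COOH(60°) gauche 0.8; SH(120°)/F(180°) gauche 0.7; CHO(240°)/CH2Cl(300°) gauche 0.8; CHO(240°)/F(180°) gauche 0.5 → 2.8 kcal/mol.
Max at 120° (7.4 kcal/mol), min at 300° (2.8 kcal/mol); barrier = 4.6 kcal/mol.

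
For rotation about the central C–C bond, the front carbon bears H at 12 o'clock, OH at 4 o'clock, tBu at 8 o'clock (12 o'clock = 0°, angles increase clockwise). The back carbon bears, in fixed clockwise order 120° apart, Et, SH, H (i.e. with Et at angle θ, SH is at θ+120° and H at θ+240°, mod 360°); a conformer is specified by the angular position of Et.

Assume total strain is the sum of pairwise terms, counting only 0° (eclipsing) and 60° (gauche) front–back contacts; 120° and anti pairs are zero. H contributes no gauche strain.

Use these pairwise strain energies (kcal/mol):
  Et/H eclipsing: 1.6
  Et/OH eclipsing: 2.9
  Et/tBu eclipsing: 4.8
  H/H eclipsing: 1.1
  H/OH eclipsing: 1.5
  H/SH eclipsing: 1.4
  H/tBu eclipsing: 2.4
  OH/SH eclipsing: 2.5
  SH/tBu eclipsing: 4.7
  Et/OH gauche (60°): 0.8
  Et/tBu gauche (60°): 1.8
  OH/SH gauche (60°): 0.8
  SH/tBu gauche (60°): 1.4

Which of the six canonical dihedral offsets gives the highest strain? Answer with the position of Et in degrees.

120°

Et at 0° (eclipsed): H–Et eclipsed, OH–SH eclipsed, tBu–H eclipsed; 1.6 + 2.5 + 2.4 = 6.5 kcal/mol.
Et at 60° (staggered): OH–Et gauche, OH–SH gauche, tBu–SH gauche; 0.8 + 0.8 + 1.4 = 3.0 kcal/mol.
Et at 120° (eclipsed): H–H eclipsed, OH–Et eclipsed, tBu–SH eclipsed; 1.1 + 2.9 + 4.7 = 8.7 kcal/mol.
Et at 180° (staggered): OH–Et gauche, tBu–Et gauche, tBu–SH gauche; 0.8 + 1.8 + 1.4 = 4.0 kcal/mol.
Et at 240° (eclipsed): H–SH eclipsed, OH–H eclipsed, tBu–Et eclipsed; 1.4 + 1.5 + 4.8 = 7.7 kcal/mol.
Et at 300° (staggered): OH–SH gauche, tBu–Et gauche; 0.8 + 1.8 = 2.6 kcal/mol.
The maximum (8.7 kcal/mol) occurs with Et at 120°.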